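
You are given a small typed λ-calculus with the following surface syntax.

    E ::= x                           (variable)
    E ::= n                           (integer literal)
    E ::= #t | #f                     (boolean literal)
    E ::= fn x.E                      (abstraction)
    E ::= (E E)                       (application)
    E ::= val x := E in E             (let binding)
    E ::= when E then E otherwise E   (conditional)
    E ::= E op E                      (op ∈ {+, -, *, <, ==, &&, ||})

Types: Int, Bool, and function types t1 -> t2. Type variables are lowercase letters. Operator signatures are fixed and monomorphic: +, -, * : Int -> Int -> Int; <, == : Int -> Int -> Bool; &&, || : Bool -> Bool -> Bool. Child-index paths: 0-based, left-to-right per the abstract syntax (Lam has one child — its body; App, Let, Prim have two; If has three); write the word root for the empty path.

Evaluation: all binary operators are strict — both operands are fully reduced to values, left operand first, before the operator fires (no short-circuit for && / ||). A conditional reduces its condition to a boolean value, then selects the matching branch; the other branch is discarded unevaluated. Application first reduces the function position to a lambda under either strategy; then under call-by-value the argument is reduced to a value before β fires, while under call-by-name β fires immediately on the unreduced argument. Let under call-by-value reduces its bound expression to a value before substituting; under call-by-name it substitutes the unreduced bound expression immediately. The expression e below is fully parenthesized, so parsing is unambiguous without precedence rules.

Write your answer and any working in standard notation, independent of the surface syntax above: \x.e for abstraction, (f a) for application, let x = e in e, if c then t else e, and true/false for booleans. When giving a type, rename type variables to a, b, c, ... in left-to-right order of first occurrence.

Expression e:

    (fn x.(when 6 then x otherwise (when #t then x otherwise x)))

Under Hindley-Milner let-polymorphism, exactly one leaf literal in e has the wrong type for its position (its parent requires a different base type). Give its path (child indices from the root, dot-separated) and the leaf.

Answer: 0.0 : 6

Working:
  unify Int ~ Bool
  FAIL: mismatch Int ~ Bool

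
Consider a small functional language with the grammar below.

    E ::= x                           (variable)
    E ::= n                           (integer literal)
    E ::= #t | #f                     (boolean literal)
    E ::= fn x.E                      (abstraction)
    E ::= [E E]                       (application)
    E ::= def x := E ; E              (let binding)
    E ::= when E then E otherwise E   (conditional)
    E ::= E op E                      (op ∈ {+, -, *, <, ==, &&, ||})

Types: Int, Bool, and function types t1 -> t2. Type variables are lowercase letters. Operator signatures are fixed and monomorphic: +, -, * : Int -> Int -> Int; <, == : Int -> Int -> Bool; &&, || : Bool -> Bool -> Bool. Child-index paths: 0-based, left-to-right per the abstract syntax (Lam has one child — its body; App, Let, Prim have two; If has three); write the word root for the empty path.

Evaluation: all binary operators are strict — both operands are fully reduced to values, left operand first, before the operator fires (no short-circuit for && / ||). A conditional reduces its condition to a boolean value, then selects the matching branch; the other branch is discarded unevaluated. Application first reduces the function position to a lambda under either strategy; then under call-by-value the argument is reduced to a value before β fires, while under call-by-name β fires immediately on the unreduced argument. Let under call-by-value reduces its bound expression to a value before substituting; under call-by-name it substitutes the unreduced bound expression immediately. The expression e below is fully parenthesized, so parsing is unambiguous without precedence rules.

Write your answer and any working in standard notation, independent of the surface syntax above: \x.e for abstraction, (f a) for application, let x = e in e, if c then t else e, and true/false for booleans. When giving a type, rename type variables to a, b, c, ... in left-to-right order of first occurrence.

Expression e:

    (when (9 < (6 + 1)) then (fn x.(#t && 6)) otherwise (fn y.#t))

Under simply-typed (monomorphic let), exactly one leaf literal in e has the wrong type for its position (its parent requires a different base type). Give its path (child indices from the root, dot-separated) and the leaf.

Working:
  unify Int ~ Int
  unify Int ~ Int
  unify Int ~ Int
  unify Int ~ Int
  unify Bool ~ Bool
  unify Bool ~ Bool
  unify Int ~ Bool
  FAIL: mismatch Int ~ Bool

Answer: 1.0.1 : 6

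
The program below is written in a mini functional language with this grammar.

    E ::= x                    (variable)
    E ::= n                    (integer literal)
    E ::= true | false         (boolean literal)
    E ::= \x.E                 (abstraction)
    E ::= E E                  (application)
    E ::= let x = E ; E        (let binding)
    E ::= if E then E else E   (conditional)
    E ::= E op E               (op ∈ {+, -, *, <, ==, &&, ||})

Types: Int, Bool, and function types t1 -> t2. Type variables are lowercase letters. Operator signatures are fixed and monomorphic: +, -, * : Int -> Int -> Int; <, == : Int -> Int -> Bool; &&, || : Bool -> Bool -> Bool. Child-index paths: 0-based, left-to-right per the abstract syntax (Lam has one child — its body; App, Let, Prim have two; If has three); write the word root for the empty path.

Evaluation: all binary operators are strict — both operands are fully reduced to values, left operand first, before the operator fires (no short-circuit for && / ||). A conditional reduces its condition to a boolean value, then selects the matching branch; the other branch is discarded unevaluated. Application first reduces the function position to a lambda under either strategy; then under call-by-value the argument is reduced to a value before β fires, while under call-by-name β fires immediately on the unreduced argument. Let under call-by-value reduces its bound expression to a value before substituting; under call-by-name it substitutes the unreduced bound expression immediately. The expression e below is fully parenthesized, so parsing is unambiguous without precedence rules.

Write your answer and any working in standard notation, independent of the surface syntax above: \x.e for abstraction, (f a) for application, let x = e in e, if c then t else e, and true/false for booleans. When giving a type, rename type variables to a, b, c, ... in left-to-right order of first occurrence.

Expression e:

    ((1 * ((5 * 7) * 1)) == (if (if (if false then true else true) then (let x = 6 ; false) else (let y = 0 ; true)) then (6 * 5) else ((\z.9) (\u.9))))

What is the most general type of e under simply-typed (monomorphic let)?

Answer: Bool

Working:
  unify Int ~ Int
  unify Int ~ Int
  unify Int ~ Int
  unify Int ~ Int
  unify Int ~ Int
  unify Int ~ Int
  unify Int ~ Int
  unify Bool ~ Bool
  unify Bool ~ Bool
  unify Bool ~ Bool
let x : Int
let y : Int
  unify Bool ~ Bool
  unify Bool ~ Bool
  unify Int ~ Int
  unify Int ~ Int
\z._ : a -> Int
\u._ : b -> Int
  unify a -> Int ~ (b -> Int) -> c
  unify a ~ b -> Int
  unify Int ~ c
_ _ : Int
  unify Int ~ Int
  unify Int ~ Int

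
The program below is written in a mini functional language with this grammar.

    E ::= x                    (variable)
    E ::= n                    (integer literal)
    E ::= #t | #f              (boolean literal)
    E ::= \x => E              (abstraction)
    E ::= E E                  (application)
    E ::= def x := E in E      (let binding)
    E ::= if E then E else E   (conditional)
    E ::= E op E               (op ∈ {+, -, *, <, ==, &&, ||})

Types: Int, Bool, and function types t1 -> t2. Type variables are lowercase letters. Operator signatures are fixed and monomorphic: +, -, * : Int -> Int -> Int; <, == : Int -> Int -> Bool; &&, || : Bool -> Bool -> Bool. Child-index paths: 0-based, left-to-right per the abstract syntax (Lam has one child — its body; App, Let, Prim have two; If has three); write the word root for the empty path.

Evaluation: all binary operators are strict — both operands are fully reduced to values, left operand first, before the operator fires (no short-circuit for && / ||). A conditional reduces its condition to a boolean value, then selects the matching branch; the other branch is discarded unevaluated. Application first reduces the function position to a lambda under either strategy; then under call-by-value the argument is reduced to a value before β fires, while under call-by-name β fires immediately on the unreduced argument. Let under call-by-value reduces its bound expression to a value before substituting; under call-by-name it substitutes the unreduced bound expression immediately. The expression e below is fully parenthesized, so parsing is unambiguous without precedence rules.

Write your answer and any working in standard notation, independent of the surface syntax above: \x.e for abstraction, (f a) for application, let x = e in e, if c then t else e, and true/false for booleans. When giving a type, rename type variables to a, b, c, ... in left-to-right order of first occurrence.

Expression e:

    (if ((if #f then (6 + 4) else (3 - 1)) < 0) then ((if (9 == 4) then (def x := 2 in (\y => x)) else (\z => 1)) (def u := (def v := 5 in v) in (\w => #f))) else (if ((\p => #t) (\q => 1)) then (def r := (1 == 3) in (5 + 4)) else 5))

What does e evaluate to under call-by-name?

Answer: 9

Derivation:
step 0: (if ((if false then (6 + 4) else (3 - 1)) < 0) then ((if (9 == 4) then (let x = 2 in (\y.x)) else (\z.1)) (let u = (let v = 5 in v) in (\w.false))) else (if ((\p.true) (\q.1)) then (let r = (1 == 3) in (5 + 4)) else 5))
step 1: [if@0.0] (if ((3 - 1) < 0) then ((if (9 == 4) then (let x = 2 in (\y.x)) else (\z.1)) (let u = (let v = 5 in v) in (\w.false))) else (if ((\p.true) (\q.1)) then (let r = (1 == 3) in (5 + 4)) else 5))
step 2: [delta@0.0] (if (2 < 0) then ((if (9 == 4) then (let x = 2 in (\y.x)) else (\z.1)) (let u = (let v = 5 in v) in (\w.false))) else (if ((\p.true) (\q.1)) then (let r = (1 == 3) in (5 + 4)) else 5))
step 3: [delta@0] (if false then ((if (9 == 4) then (let x = 2 in (\y.x)) else (\z.1)) (let u = (let v = 5 in v) in (\w.false))) else (if ((\p.true) (\q.1)) then (let r = (1 == 3) in (5 + 4)) else 5))
step 4: [if@root] (if ((\p.true) (\q.1)) then (let r = (1 == 3) in (5 + 4)) else 5)
step 5: [beta@0] (if true then (let r = (1 == 3) in (5 + 4)) else 5)
step 6: [if@root] (let r = (1 == 3) in (5 + 4))
step 7: [let@root] (5 + 4)
step 8: [delta@root] 9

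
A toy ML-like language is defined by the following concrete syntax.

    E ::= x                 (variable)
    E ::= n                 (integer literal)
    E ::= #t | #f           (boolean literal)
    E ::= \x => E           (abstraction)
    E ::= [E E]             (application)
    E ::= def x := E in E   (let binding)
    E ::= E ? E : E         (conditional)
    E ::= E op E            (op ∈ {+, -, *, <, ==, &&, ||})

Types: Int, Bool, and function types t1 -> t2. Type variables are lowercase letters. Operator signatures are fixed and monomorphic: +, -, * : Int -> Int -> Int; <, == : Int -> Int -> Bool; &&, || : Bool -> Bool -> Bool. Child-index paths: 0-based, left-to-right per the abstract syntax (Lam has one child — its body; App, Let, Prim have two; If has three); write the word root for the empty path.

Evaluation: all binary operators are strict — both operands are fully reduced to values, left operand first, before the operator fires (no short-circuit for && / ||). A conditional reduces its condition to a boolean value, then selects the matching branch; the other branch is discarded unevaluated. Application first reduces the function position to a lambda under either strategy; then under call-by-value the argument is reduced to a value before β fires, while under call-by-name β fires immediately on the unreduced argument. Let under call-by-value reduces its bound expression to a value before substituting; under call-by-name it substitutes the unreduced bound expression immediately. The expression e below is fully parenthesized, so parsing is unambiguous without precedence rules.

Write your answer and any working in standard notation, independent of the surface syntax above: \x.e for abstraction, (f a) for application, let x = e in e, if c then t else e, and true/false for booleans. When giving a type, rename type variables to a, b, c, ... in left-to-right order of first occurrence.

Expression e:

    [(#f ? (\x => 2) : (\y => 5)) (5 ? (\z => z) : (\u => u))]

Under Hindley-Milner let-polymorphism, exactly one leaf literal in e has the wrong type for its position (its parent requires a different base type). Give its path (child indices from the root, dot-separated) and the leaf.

Working:
  unify Bool ~ Bool
\x._ : a -> Int
\y._ : b -> Int
  unify a -> Int ~ b -> Int
  unify a ~ b
  unify Int ~ Int
  unify Int ~ Bool
  FAIL: mismatch Int ~ Bool

Answer: 1.0 : 5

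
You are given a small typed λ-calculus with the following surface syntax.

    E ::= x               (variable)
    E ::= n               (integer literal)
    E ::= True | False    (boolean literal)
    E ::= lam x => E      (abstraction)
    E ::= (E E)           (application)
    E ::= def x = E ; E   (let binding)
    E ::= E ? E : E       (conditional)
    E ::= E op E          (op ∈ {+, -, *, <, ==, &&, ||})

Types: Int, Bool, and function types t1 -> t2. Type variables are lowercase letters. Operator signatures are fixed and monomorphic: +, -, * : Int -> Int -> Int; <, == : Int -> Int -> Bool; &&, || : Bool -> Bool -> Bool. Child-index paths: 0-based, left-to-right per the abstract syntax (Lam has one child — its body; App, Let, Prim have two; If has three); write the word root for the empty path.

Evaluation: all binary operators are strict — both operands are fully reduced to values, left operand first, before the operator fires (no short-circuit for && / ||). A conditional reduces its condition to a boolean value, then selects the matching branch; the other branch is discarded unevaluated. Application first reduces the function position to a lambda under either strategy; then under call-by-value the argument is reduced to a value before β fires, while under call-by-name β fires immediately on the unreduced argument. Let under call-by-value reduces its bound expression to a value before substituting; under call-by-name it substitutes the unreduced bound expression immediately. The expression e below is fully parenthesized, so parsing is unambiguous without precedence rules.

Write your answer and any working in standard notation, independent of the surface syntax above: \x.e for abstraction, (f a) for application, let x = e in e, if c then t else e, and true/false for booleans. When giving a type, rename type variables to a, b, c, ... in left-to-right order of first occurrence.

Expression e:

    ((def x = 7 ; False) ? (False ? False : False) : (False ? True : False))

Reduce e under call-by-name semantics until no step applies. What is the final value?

Answer: false

Working:
step 0: (if (let x = 7 in false) then (if false then false else false) else (if false then true else false))
step 1: [let@0] (if false then (if false then false else false) else (if false then true else false))
step 2: [if@root] (if false then true else false)
step 3: [if@root] false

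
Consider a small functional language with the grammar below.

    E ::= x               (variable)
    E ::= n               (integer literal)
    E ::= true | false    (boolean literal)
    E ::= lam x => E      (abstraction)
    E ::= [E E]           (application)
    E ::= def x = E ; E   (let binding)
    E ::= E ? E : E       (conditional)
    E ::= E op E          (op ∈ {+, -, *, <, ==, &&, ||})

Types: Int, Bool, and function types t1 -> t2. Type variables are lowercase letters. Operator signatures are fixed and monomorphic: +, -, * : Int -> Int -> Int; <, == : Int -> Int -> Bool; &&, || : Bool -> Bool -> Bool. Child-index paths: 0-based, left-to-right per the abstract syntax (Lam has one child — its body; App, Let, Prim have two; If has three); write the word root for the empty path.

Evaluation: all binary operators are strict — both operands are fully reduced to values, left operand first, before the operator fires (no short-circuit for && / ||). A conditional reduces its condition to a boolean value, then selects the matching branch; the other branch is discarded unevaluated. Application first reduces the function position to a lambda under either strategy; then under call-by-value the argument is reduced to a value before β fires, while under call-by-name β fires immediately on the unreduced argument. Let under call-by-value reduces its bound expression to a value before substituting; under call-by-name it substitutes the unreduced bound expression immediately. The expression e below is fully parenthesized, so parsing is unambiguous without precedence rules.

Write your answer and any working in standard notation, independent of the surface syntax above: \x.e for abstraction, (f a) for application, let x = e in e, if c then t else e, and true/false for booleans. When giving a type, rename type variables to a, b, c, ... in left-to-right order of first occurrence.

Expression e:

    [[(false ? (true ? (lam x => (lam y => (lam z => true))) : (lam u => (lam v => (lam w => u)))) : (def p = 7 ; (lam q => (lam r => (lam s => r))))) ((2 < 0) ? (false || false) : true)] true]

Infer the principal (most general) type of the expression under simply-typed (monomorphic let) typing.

Answer: a -> Bool

Derivation:
  unify Bool ~ Bool
  unify Bool ~ Bool
\z._ : c -> Bool
\y._ : b -> c -> Bool
\x._ : a -> b -> c -> Bool
u : d
\w._ : f -> d
\v._ : e -> f -> d
\u._ : d -> e -> f -> d
  unify a -> b -> c -> Bool ~ d -> e -> f -> d
  unify a ~ d
  unify b -> c -> Bool ~ e -> f -> d
  unify b ~ e
  unify c -> Bool ~ f -> d
  unify c ~ f
  unify Bool ~ d
let p : Int
r : h
\s._ : i -> h
\r._ : h -> i -> h
\q._ : g -> h -> i -> h
  unify Bool -> e -> f -> Bool ~ g -> h -> i -> h
  unify Bool ~ g
  unify e -> f -> Bool ~ h -> i -> h
  unify e ~ h
  unify f -> Bool ~ i -> h
  unify f ~ i
  unify Bool ~ h
  unify Int ~ Int
  unify Int ~ Int
  unify Bool ~ Bool
  unify Bool ~ Bool
  unify Bool ~ Bool
  unify Bool ~ Bool
  unify Bool -> Bool -> i -> Bool ~ Bool -> j
  unify Bool ~ Bool
  unify Bool -> i -> Bool ~ j
_ _ : Bool -> i -> Bool
  unify Bool -> i -> Bool ~ Bool -> k
  unify Bool ~ Bool
  unify i -> Bool ~ k
_ _ : i -> Bool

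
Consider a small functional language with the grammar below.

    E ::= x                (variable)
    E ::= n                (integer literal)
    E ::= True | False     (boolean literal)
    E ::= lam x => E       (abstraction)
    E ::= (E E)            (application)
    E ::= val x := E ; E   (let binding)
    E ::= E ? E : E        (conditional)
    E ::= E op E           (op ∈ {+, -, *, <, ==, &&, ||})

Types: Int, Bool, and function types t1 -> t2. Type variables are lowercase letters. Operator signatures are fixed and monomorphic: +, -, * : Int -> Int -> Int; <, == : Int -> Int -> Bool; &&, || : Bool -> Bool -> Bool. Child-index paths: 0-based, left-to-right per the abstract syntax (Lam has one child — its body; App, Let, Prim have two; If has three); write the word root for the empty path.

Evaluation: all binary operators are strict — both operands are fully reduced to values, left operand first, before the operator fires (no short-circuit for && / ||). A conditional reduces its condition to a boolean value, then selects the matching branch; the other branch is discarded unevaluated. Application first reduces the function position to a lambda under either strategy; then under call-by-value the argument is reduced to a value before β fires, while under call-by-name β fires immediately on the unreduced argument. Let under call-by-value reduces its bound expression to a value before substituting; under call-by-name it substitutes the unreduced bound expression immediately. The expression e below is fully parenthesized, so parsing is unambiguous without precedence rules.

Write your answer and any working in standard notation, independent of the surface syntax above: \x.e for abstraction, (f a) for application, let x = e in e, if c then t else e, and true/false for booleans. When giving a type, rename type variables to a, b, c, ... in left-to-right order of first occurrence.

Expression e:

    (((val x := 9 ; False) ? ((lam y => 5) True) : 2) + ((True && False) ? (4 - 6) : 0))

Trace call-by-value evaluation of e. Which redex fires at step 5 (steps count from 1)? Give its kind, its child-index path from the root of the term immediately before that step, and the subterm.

Trace:
step 0: ((if (let x = 9 in false) then ((\y.5) true) else 2) + (if (true && false) then (4 - 6) else 0))
step 1: [let@0.0] ((if false then ((\y.5) true) else 2) + (if (true && false) then (4 - 6) else 0))
step 2: [if@0] (2 + (if (true && false) then (4 - 6) else 0))
step 3: [delta@1.0] (2 + (if false then (4 - 6) else 0))
step 4: [if@1] (2 + 0)
step 5: [delta@root] 2

Answer: delta at root : (2 + 0)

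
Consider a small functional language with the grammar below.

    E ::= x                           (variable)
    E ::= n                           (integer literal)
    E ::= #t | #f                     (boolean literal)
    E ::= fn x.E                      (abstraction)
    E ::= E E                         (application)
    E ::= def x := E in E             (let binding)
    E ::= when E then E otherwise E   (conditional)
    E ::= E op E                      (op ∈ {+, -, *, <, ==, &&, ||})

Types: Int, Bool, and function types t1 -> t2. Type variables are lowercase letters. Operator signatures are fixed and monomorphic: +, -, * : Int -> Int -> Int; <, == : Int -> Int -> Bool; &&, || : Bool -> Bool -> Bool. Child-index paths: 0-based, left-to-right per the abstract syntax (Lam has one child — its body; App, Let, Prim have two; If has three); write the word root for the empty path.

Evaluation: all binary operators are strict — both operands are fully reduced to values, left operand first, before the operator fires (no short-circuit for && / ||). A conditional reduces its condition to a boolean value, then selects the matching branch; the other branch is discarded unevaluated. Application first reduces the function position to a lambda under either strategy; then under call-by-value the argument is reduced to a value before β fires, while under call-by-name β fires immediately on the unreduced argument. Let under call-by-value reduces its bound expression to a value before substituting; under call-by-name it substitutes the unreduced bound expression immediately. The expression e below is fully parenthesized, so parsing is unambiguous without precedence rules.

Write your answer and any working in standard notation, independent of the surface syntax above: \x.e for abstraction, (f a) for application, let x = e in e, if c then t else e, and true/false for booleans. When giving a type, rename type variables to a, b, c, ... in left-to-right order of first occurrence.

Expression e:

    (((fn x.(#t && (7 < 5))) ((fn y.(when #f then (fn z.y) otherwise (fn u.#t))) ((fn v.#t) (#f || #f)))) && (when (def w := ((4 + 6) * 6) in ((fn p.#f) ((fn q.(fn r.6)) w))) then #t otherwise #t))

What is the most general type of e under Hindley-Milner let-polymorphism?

Working:
  unify Bool ~ Bool
  unify Int ~ Int
  unify Int ~ Int
  unify Bool ~ Bool
\x._ : a -> Bool
  unify Bool ~ Bool
y : b
\z._ : c -> b
\u._ : d -> Bool
  unify c -> b ~ d -> Bool
  unify c ~ d
  unify b ~ Bool
\y._ : Bool -> d -> Bool
\v._ : e -> Bool
  unify Bool ~ Bool
  unify Bool ~ Bool
  unify e -> Bool ~ Bool -> f
  unify e ~ Bool
  unify Bool ~ f
_ _ : Bool
  unify Bool -> d -> Bool ~ Bool -> g
  unify Bool ~ Bool
  unify d -> Bool ~ g
_ _ : d -> Bool
  unify a -> Bool ~ (d -> Bool) -> h
  unify a ~ d -> Bool
  unify Bool ~ h
_ _ : Bool
  unify Bool ~ Bool
  unify Int ~ Int
  unify Int ~ Int
  unify Int ~ Int
  unify Int ~ Int
let w : Int
\p._ : i -> Bool
\r._ : k -> Int
\q._ : j -> k -> Int
w : Int
  unify j -> k -> Int ~ Int -> l
  unify j ~ Int
  unify k -> Int ~ l
_ _ : k -> Int
  unify i -> Bool ~ (k -> Int) -> m
  unify i ~ k -> Int
  unify Bool ~ m
_ _ : Bool
  unify Bool ~ Bool
  unify Bool ~ Bool
  unify Bool ~ Bool

Answer: Bool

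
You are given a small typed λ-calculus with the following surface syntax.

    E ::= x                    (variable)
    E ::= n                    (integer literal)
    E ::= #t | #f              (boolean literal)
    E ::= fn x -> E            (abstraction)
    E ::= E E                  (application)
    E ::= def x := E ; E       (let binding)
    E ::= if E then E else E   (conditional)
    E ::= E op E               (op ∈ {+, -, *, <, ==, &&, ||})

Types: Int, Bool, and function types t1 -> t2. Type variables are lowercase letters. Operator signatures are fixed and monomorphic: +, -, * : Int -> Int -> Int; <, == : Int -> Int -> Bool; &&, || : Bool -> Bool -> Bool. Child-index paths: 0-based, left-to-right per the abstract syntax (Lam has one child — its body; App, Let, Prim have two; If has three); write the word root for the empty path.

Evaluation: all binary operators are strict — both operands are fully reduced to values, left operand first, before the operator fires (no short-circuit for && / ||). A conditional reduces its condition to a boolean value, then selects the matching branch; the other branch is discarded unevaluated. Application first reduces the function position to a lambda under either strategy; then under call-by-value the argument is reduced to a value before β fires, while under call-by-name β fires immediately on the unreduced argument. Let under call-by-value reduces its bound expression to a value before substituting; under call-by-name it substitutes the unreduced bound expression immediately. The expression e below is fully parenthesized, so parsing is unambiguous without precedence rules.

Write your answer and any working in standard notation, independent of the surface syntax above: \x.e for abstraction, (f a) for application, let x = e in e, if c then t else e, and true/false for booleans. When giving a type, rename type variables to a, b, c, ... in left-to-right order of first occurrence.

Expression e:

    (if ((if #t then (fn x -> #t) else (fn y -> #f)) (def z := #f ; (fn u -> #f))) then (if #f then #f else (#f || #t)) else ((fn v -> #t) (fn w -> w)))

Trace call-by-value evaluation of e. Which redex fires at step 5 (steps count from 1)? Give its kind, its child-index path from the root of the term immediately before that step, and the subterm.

Trace:
step 0: (if ((if true then (\x.true) else (\y.false)) (let z = false in (\u.false))) then (if false then false else (false || true)) else ((\v.true) (\w.w)))
step 1: [if@0.0] (if ((\x.true) (let z = false in (\u.false))) then (if false then false else (false || true)) else ((\v.true) (\w.w)))
step 2: [let@0.1] (if ((\x.true) (\u.false)) then (if false then false else (false || true)) else ((\v.true) (\w.w)))
step 3: [beta@0] (if true then (if false then false else (false || true)) else ((\v.true) (\w.w)))
step 4: [if@root] (if false then false else (false || true))
step 5: [if@root] (false || true)

Answer: if at root : (if false then false else (false || true))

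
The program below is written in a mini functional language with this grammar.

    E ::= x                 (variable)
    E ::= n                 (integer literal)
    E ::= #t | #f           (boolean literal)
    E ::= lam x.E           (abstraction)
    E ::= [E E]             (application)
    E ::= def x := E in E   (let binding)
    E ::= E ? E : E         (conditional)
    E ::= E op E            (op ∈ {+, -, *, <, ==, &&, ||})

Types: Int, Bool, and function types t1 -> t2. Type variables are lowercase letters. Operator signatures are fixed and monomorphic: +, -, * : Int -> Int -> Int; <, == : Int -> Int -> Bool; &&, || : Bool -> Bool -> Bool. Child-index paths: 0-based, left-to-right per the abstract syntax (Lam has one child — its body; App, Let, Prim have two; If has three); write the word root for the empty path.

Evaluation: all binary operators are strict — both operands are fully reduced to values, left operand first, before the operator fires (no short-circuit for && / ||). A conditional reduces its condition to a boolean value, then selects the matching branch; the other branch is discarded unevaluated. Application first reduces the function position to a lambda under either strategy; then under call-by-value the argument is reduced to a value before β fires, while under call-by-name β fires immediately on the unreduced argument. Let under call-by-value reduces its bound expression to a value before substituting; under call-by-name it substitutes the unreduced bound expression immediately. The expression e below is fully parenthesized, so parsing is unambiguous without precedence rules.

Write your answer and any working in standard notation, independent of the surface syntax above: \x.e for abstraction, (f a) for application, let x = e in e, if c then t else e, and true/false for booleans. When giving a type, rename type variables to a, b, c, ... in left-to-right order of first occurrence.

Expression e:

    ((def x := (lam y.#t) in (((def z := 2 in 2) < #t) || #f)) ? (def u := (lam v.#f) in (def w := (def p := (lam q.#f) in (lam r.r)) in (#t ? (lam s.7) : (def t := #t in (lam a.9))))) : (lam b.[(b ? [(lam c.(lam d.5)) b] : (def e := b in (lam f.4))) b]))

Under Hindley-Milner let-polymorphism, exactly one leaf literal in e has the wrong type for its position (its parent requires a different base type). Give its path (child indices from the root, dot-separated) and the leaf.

Derivation:
\y._ : a -> Bool
let x : forall. a -> Bool
let z : Int
  unify Int ~ Int
  unify Bool ~ Int
  FAIL: mismatch Bool ~ Int

Answer: 0.1.0.1 : true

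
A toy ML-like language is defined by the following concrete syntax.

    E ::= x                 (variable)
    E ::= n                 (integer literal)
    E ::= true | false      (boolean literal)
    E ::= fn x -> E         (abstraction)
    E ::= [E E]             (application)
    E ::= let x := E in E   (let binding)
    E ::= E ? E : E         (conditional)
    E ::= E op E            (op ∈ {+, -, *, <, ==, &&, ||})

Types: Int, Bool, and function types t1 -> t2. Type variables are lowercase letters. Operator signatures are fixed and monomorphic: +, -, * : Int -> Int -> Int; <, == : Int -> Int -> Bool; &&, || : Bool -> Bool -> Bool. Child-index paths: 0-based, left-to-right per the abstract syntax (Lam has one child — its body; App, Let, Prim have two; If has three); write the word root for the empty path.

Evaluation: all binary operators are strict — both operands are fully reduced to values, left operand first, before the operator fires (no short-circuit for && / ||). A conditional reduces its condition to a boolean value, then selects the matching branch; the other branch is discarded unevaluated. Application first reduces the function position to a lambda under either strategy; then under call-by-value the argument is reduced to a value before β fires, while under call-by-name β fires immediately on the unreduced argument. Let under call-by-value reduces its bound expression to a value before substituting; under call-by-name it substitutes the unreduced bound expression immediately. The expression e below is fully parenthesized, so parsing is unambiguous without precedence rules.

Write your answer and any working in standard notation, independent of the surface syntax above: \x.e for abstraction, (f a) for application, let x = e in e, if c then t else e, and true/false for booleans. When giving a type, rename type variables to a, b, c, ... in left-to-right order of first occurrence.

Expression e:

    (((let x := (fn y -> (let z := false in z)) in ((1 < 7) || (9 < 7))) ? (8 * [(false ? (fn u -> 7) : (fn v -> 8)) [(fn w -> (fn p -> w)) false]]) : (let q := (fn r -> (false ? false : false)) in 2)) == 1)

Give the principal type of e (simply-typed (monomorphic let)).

Answer: Bool

Derivation:
let z : Bool
z : Bool
\y._ : a -> Bool
let x : a -> Bool
  unify Int ~ Int
  unify Int ~ Int
  unify Bool ~ Bool
  unify Int ~ Int
  unify Int ~ Int
  unify Bool ~ Bool
  unify Bool ~ Bool
  unify Int ~ Int
  unify Bool ~ Bool
\u._ : b -> Int
\v._ : c -> Int
  unify b -> Int ~ c -> Int
  unify b ~ c
  unify Int ~ Int
w : d
\p._ : e -> d
\w._ : d -> e -> d
  unify d -> e -> d ~ Bool -> f
  unify d ~ Bool
  unify e -> Bool ~ f
_ _ : e -> Bool
  unify c -> Int ~ (e -> Bool) -> g
  unify c ~ e -> Bool
  unify Int ~ g
_ _ : Int
  unify Int ~ Int
  unify Bool ~ Bool
  unify Bool ~ Bool
\r._ : h -> Bool
let q : h -> Bool
  unify Int ~ Int
  unify Int ~ Int
  unify Int ~ Int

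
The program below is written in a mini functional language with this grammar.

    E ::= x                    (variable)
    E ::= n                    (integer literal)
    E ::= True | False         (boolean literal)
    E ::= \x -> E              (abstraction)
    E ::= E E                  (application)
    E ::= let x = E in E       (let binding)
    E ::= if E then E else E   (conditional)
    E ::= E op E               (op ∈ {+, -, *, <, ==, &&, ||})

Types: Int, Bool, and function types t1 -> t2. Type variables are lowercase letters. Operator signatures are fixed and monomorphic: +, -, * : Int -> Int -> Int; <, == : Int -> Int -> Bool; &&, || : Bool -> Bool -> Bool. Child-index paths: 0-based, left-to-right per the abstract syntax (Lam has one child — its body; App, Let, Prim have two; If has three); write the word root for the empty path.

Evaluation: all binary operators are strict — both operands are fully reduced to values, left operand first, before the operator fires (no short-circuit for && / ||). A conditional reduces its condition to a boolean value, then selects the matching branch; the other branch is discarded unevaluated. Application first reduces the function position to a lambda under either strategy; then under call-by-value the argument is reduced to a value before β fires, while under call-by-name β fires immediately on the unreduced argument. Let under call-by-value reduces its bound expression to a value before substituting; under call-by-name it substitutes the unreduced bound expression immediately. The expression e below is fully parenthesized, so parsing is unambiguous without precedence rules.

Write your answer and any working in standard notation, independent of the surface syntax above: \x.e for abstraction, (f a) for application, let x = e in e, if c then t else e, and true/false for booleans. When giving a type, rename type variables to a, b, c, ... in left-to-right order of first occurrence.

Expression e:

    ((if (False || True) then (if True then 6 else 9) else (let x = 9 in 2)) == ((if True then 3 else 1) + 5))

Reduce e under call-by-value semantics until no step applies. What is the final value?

Working:
step 0: ((if (false || true) then (if true then 6 else 9) else (let x = 9 in 2)) == ((if true then 3 else 1) + 5))
step 1: [delta@0.0] ((if true then (if true then 6 else 9) else (let x = 9 in 2)) == ((if true then 3 else 1) + 5))
step 2: [if@0] ((if true then 6 else 9) == ((if true then 3 else 1) + 5))
step 3: [if@0] (6 == ((if true then 3 else 1) + 5))
step 4: [if@1.0] (6 == (3 + 5))
step 5: [delta@1] (6 == 8)
step 6: [delta@root] false

Answer: false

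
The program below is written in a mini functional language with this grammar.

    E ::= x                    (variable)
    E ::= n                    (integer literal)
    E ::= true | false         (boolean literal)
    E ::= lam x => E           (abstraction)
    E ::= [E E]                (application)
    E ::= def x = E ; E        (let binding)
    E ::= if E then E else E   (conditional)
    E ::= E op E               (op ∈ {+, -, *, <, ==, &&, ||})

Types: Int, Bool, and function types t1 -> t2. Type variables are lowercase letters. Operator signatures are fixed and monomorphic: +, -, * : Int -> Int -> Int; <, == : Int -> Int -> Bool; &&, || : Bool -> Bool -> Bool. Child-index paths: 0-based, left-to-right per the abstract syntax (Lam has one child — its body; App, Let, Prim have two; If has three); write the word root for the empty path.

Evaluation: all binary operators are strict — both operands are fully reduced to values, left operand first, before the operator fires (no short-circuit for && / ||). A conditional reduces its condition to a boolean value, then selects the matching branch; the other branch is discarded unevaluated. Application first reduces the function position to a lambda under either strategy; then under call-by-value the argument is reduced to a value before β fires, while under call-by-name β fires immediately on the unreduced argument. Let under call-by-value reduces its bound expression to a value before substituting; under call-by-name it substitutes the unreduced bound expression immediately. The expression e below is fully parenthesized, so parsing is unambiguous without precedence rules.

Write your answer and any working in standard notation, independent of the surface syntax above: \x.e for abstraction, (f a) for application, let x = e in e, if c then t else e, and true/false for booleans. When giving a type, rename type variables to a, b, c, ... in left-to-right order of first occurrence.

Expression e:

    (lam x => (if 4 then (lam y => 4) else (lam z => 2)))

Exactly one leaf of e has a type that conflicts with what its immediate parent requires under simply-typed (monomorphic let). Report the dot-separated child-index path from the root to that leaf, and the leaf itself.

Answer: 0.0 : 4

Derivation:
  unify Int ~ Bool
  FAIL: mismatch Int ~ Bool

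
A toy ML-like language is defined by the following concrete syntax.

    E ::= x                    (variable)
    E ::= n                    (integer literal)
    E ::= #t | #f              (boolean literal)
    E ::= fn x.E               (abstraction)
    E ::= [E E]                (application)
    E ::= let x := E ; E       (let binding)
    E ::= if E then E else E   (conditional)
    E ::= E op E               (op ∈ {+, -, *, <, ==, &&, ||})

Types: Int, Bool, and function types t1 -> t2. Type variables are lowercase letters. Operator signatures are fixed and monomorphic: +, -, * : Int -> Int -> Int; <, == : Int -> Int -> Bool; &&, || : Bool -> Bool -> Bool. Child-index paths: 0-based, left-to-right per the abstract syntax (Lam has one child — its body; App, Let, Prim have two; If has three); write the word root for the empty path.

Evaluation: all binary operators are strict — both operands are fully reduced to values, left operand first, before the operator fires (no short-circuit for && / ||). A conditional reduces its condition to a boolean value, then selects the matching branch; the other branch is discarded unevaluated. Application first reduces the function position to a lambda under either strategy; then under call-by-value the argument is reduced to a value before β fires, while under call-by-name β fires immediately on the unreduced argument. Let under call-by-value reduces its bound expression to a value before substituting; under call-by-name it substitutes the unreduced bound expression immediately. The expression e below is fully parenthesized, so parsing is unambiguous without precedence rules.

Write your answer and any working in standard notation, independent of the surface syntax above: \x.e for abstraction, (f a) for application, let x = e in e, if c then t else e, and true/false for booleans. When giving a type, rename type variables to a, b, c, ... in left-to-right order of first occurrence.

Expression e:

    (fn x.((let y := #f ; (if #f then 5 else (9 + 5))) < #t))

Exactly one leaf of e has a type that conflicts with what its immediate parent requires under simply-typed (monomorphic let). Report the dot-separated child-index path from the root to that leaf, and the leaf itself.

Answer: 0.1 : true

Working:
let y : Bool
  unify Bool ~ Bool
  unify Int ~ Int
  unify Int ~ Int
  unify Int ~ Int
  unify Int ~ Int
  unify Bool ~ Int
  FAIL: mismatch Bool ~ Int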